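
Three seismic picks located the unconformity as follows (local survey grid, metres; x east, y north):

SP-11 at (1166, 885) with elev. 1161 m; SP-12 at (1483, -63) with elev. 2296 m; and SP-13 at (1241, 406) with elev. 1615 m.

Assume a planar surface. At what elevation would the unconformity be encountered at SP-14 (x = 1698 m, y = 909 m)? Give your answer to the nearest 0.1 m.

Two edge vectors: SP-11→SP-12 = (317, -948, 1135), SP-11→SP-13 = (75, -479, 454).
Normal n = (SP-11→SP-12) × (SP-11→SP-13) = (113273, -58793, -80743).
So ∂z/∂x = −n_x/n_z = 1.402883 and ∂z/∂y = −n_y/n_z = −0.728150.
Intercept c from SP-11: 1161 − 1635.76 + 644.41 = 169.65.
At (1698, 909): z = 2382.1 − 661.9 + 169.65 = 1889.9 m.

1889.9 m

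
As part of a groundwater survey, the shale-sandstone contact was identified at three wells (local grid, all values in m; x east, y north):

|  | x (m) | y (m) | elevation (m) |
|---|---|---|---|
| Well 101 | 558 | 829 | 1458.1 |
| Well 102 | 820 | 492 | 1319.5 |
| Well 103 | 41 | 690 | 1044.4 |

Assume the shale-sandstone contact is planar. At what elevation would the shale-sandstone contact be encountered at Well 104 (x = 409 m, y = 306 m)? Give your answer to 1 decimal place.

926.1 m

Let the plane be z = a·x + b·y + c.
Well 102−Well 101: 262a − 337b = −138.6;  Well 103−Well 101: −517a − 139b = −413.7.
Solving gives a = 0.57039, b = 0.85473.
Then c = 1458.1 − a·558 − b·829 = 431.25.
At (409, 306): z = 233.3 + 261.5 + 431.25 = 926.1 m.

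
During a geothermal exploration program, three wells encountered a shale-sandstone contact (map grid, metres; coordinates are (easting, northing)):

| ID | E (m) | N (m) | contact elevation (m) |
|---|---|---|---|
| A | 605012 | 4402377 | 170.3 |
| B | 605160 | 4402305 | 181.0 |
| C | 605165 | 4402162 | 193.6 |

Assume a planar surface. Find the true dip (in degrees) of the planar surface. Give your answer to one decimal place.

5.3°

Let the plane be z = a·E + b·N + c.
B−A: 148a − 72b = 10.7;  C−A: 153a − 215b = 23.3.
Solving gives a = 0.02994, b = −0.08706.
Gradient magnitude |∇z| = √(a² + b²) = √(0.00090 + 0.00758) = 0.09207.
True dip = arctan(0.09207) = 5.3°, dipping toward NNW (azimuth ≈ 341°).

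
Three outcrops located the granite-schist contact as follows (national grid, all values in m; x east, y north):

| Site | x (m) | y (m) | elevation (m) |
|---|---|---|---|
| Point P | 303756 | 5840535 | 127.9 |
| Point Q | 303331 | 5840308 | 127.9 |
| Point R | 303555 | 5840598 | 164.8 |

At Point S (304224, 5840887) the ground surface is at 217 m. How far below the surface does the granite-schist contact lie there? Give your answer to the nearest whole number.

67 m

Two edge vectors: Point P→Point Q = (-425, -227, 0), Point P→Point R = (-201, 63, 36.9).
Normal n = (Point P→Point Q) × (Point P→Point R) = (-8376.3, 15682.5, -72402).
So ∂z/∂x = −n_x/n_z = −0.11569156 and ∂z/∂y = −n_y/n_z = 0.21660313.
Intercept c from Point P: 127.9 + 35142.00 − 1265078.18 = −1229808.27.
At (304224, 5840887): z_contact = −35196.1 + 1265154.4 − 1229808.27 = 150.0 m.
Depth below ground = 217 − 150.0 = 67 m.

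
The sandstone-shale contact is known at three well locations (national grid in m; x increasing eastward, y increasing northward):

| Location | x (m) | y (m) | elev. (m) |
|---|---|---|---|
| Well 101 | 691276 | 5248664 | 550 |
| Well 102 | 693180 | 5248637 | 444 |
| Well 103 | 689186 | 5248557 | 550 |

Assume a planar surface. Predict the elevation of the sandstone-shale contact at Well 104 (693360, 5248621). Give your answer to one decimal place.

Two edge vectors: Well 101→Well 102 = (1904, -27, -106), Well 101→Well 103 = (-2090, -107, 0).
Normal n = (Well 101→Well 102) × (Well 101→Well 103) = (-11342, 221540, -260158).
So ∂z/∂x = −n_x/n_z = −0.043596584 and ∂z/∂y = −n_y/n_z = 0.851559437.
Intercept c from Well 101: 550 + 30137.27 − 4469549.36 = −4438862.09.
At (693360, 5248621): z = −30228.1 + 4469512.7 − 4438862.09 = 422.5 m.

422.5 m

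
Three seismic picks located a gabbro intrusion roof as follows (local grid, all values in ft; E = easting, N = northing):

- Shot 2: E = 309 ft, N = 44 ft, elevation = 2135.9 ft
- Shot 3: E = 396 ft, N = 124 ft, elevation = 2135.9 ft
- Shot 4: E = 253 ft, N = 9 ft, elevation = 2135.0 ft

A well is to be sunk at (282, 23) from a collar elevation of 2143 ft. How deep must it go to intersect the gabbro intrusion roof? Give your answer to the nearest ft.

Two edge vectors: Shot 2→Shot 3 = (87, 80, 0), Shot 2→Shot 4 = (-56, -35, -0.9).
Normal n = (Shot 2→Shot 3) × (Shot 2→Shot 4) = (-72, 78.3, 1435).
So ∂z/∂E = −n_x/n_z = 0.05017 and ∂z/∂N = −n_y/n_z = −0.05456.
Intercept c from Shot 2: 2135.9 − 15.50 + 2.40 = 2122.80.
At (282, 23): z_contact = 14.1 − 1.3 + 2122.80 = 2135.7 ft.
Depth below ground = 2143 − 2135.7 = 7 ft.

7 ft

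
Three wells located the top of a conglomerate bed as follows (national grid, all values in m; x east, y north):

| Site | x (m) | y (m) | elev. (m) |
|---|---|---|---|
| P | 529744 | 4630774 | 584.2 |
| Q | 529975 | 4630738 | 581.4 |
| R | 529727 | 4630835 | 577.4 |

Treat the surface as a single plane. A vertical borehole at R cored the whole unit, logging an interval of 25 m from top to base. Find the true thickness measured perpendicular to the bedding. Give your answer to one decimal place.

24.8 m

Two edge vectors: P→Q = (231, -36, -2.8), P→R = (-17, 61, -6.8).
Normal n = (P→Q) × (P→R) = (415.6, 1618.4, 13479).
So ∂z/∂x = −n_x/n_z = −0.03083 and ∂z/∂y = −n_y/n_z = −0.12007.
|∇z| = √(a²+b²) = 0.12396, so dip δ = arctan(0.12396) = 7.07°.
True thickness = vertical thickness × cos δ = 25 × cos 7.07° = 24.8 m.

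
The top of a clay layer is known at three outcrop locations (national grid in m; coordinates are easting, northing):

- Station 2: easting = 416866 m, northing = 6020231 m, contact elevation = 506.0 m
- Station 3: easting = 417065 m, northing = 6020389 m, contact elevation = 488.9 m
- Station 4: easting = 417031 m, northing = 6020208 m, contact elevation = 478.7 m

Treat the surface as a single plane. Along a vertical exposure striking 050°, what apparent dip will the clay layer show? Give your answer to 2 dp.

Two edge vectors: Station 2→Station 3 = (199, 158, -17.1), Station 2→Station 4 = (165, -23, -27.3).
Normal n = (Station 2→Station 3) × (Station 2→Station 4) = (-4706.7, 2611.2, -30647).
So ∂z/∂easting = −n_x/n_z = −0.15358 and ∂z/∂northing = −n_y/n_z = 0.08520.
Unit vector along 050° is (sin 50°, cos 50°) = (0.7660, 0.6428).
Slope in that direction = a·(0.7660) + b·(0.6428) = −0.06288.
Apparent dip = arctan|0.06288| = 3.60° (true dip is 10.0°, so apparent ≤ true as expected).

3.60°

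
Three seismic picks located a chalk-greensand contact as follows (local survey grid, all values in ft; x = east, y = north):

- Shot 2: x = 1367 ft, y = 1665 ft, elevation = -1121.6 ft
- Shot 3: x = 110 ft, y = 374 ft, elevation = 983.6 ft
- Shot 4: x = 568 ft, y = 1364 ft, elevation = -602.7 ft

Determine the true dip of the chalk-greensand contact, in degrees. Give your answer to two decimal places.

Let the plane be z = a·x + b·y + c.
Shot 3−Shot 2: −1257a − 1291b = 2105.2;  Shot 4−Shot 2: −799a − 301b = 518.9.
Solving gives a = −0.05548, b = −1.57666.
Gradient magnitude |∇z| = √(a² + b²) = √(0.00308 + 2.48585) = 1.57763.
True dip = arctan(1.57763) = 57.63°, dipping toward N (azimuth ≈ 002°).

57.63°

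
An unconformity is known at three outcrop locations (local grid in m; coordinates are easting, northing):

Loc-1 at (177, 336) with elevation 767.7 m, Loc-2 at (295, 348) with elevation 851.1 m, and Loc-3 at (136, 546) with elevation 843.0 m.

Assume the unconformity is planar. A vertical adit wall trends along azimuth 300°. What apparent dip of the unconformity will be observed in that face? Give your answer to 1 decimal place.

18.0°

Let the plane be z = a·easting + b·northing + c.
Loc-2−Loc-1: 118a + 12b = 83.4;  Loc-3−Loc-1: −41a + 210b = 75.3.
Solving gives a = 0.65726, b = 0.48689.
Unit vector along 300° is (sin 300°, cos 300°) = (-0.8660, 0.5000).
Slope in that direction = a·(-0.8660) + b·(0.5000) = −0.32576.
Apparent dip = arctan|0.32576| = 18.0° (true dip is 39.3°, so apparent ≤ true as expected).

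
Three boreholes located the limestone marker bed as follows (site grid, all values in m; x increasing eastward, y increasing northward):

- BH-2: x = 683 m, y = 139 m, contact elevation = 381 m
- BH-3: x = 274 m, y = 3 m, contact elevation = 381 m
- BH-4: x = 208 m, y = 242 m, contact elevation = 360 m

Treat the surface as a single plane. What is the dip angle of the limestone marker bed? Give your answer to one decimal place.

4.8°

Two edge vectors: BH-2→BH-3 = (-409, -136, 0), BH-2→BH-4 = (-475, 103, -21).
Normal n = (BH-2→BH-3) × (BH-2→BH-4) = (2856, -8589, -106727).
So ∂z/∂x = −n_x/n_z = 0.02676 and ∂z/∂y = −n_y/n_z = −0.08048.
Gradient magnitude |∇z| = √(a² + b²) = √(0.00072 + 0.00648) = 0.08481.
True dip = arctan(0.08481) = 4.8°, dipping toward NNW (azimuth ≈ 342°).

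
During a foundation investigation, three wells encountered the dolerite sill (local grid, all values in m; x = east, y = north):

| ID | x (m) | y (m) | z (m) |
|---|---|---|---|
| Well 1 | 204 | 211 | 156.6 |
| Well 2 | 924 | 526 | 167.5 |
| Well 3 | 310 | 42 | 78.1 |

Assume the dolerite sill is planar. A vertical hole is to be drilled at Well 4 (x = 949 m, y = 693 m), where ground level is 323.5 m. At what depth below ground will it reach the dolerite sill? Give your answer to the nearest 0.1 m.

Let the plane be z = a·x + b·y + c.
Well 2−Well 1: 720a + 315b = 10.9;  Well 3−Well 1: 106a − 169b = −78.5.
Solving gives a = −0.14758, b = 0.37193.
Then c = 156.6 − a·204 − b·211 = 108.23.
At (949, 693): z_contact = −140.05 + 257.75 + 108.23 = 225.92 m.
Depth below ground = 323.5 − 225.92 = 97.6 m.

97.6 m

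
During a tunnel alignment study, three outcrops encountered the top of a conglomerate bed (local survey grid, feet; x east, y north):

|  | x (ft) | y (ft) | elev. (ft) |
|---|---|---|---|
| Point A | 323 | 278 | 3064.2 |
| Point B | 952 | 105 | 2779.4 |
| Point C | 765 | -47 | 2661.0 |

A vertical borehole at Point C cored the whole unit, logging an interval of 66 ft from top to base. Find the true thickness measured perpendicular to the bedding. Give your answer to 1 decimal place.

Let the plane be z = a·x + b·y + c.
Point B−Point A: 629a − 173b = −284.8;  Point C−Point A: 442a − 325b = −403.2.
Solving gives a = −0.17823, b = 0.99822.
|∇z| = √(a²+b²) = 1.01401, so dip δ = arctan(1.01401) = 45.40°.
True thickness = vertical thickness × cos δ = 66 × cos 45.40° = 46.3 ft.

46.3 ft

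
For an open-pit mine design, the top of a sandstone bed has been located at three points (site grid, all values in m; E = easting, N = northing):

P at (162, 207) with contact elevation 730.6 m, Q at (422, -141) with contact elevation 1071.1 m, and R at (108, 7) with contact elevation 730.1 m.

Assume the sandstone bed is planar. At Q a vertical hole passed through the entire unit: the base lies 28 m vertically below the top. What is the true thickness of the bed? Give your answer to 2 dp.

19.82 m

Let the plane be z = a·E + b·N + c.
Q−P: 260a − 348b = 340.5;  R−P: −54a − 200b = −0.5.
Solving gives a = 0.96443, b = −0.25790.
|∇z| = √(a²+b²) = 0.99832, so dip δ = arctan(0.99832) = 44.95°.
True thickness = vertical thickness × cos δ = 28 × cos 44.95° = 19.82 m.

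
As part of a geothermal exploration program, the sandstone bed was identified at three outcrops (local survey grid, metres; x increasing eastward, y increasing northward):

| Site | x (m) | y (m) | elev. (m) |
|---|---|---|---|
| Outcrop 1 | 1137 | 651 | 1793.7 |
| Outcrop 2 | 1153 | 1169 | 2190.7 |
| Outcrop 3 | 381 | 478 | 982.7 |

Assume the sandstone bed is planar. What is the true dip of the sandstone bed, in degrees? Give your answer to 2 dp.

49.41°

Let the plane be z = a·x + b·y + c.
Outcrop 2−Outcrop 1: 16a + 518b = 397;  Outcrop 3−Outcrop 1: −756a − 173b = −811.
Solving gives a = 0.90376, b = 0.73849.
Gradient magnitude |∇z| = √(a² + b²) = √(0.81678 + 0.54537) = 1.16711.
True dip = arctan(1.16711) = 49.41°, dipping toward SW (azimuth ≈ 231°).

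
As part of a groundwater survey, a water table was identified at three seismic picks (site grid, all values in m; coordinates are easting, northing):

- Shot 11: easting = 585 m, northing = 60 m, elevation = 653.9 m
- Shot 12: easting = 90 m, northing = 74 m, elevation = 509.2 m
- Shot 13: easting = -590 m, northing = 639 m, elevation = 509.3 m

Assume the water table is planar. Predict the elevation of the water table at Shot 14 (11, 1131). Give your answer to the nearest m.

870 m

Two edge vectors: Shot 11→Shot 12 = (-495, 14, -144.7), Shot 11→Shot 13 = (-1175, 579, -144.6).
Normal n = (Shot 11→Shot 12) × (Shot 11→Shot 13) = (81756.9, 98445.5, -270155).
So ∂z/∂easting = −n_x/n_z = 0.30263 and ∂z/∂northing = −n_y/n_z = 0.36440.
Intercept c from Shot 11: 653.9 − 177.04 − 21.86 = 455.00.
At (11, 1131): z = 3.3 + 412.1 + 455.00 = 870.5 m.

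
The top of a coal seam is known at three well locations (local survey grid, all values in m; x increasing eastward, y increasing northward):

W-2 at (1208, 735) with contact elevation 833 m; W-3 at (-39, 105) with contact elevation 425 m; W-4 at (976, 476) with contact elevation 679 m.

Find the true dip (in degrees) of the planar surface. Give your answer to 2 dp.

Let the plane be z = a·x + b·y + c.
W-3−W-2: −1247a − 630b = −408;  W-4−W-2: −232a − 259b = −154.
Solving gives a = 0.04893, b = 0.55076.
Gradient magnitude |∇z| = √(a² + b²) = √(0.00239 + 0.30334) = 0.55293.
True dip = arctan(0.55293) = 28.94°, dipping toward S (azimuth ≈ 185°).

28.94°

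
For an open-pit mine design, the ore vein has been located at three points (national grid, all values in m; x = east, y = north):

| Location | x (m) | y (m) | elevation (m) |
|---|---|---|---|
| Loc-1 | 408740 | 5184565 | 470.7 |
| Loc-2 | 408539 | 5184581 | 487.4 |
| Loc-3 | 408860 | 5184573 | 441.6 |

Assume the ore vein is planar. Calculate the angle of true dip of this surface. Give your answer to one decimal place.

Two edge vectors: Loc-1→Loc-2 = (-201, 16, 16.7), Loc-1→Loc-3 = (120, 8, -29.1).
Normal n = (Loc-1→Loc-2) × (Loc-1→Loc-3) = (-599.2, -3845.1, -3528).
So ∂z/∂x = −n_x/n_z = −0.16984 and ∂z/∂y = −n_y/n_z = −1.08988.
Gradient magnitude |∇z| = √(a² + b²) = √(0.02885 + 1.18784) = 1.10304.
True dip = arctan(1.10304) = 47.8°, dipping toward N (azimuth ≈ 009°).

47.8°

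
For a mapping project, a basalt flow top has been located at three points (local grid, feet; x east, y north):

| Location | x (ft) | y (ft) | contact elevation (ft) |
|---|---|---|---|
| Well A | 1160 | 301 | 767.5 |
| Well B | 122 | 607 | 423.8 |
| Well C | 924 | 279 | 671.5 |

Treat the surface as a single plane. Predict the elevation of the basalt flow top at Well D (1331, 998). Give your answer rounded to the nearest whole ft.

970 ft

Two edge vectors: Well A→Well B = (-1038, 306, -343.7), Well A→Well C = (-236, -22, -96).
Normal n = (Well A→Well B) × (Well A→Well C) = (-36937.4, -18534.8, 95052).
So ∂z/∂x = −n_x/n_z = 0.38860 and ∂z/∂y = −n_y/n_z = 0.19500.
Intercept c from Well A: 767.5 − 450.78 − 58.69 = 258.03.
At (1331, 998): z = 517.2 + 194.6 + 258.03 = 969.9 ft.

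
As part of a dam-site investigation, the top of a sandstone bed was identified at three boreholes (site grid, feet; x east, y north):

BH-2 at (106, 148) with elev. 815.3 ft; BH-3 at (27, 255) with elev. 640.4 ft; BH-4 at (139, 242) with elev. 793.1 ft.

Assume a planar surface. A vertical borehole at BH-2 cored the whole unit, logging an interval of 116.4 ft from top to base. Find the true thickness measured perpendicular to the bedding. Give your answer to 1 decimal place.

Let the plane be z = a·x + b·y + c.
BH-3−BH-2: −79a + 107b = −174.9;  BH-4−BH-2: 33a + 94b = −22.2.
Solving gives a = 1.28367, b = −0.68682.
|∇z| = √(a²+b²) = 1.45586, so dip δ = arctan(1.45586) = 55.52°.
True thickness = vertical thickness × cos δ = 116.4 × cos 55.52° = 65.9 ft.

65.9 ft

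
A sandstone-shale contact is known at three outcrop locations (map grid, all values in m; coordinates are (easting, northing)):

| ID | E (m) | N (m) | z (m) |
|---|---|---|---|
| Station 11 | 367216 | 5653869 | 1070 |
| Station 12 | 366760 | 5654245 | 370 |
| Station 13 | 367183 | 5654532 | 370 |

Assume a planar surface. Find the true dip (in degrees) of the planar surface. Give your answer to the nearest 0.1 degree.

Let the plane be z = a·E + b·N + c.
Station 12−Station 11: −456a + 376b = −700;  Station 13−Station 11: −33a + 663b = −700.
Solving gives a = 0.69295, b = −1.02132.
Gradient magnitude |∇z| = √(a² + b²) = √(0.48018 + 1.04309) = 1.23421.
True dip = arctan(1.23421) = 51.0°, dipping toward NW (azimuth ≈ 326°).

51.0°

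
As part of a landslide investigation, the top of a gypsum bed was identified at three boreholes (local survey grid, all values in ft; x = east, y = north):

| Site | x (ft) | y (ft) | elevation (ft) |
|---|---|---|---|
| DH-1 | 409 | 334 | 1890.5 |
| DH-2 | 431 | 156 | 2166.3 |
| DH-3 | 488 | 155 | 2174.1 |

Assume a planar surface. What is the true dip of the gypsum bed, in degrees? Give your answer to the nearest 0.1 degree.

Let the plane be z = a·x + b·y + c.
DH-2−DH-1: 22a − 178b = 275.8;  DH-3−DH-1: 79a − 179b = 283.6.
Solving gives a = 0.10990, b = −1.53586.
Gradient magnitude |∇z| = √(a² + b²) = √(0.01208 + 2.35885) = 1.53978.
True dip = arctan(1.53978) = 57.0°, dipping toward N (azimuth ≈ 356°).

57.0°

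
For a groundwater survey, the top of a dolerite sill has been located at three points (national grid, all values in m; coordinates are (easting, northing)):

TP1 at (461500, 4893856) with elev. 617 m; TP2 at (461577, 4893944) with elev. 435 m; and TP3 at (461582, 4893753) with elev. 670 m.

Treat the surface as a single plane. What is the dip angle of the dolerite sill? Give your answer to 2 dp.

Let the plane be z = a·E + b·N + c.
TP2−TP1: 77a + 88b = −182;  TP3−TP1: 82a − 103b = 53.
Solving gives a = −0.92969, b = −1.25470.
Gradient magnitude |∇z| = √(a² + b²) = √(0.86432 + 1.57428) = 1.56160.
True dip = arctan(1.56160) = 57.37°, dipping toward NE (azimuth ≈ 037°).

57.37°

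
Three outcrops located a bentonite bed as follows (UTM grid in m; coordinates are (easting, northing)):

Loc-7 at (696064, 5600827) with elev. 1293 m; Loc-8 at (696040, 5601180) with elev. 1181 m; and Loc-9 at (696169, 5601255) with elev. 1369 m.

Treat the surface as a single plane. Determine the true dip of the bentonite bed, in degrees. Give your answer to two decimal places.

Two edge vectors: Loc-7→Loc-8 = (-24, 353, -112), Loc-7→Loc-9 = (105, 428, 76).
Normal n = (Loc-7→Loc-8) × (Loc-7→Loc-9) = (74764, -9936, -47337).
So ∂z/∂E = −n_x/n_z = 1.57940 and ∂z/∂N = −n_y/n_z = −0.20990.
Gradient magnitude |∇z| = √(a² + b²) = √(2.49450 + 0.04406) = 1.59329.
True dip = arctan(1.59329) = 57.89°, dipping toward W (azimuth ≈ 278°).

57.89°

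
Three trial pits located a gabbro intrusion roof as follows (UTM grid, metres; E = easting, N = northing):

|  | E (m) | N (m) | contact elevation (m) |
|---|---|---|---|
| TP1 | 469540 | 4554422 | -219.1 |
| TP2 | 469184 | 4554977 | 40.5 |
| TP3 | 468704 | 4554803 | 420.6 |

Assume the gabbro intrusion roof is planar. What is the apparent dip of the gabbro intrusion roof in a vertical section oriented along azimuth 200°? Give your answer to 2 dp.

16.56°

Let the plane be z = a·E + b·N + c.
TP2−TP1: −356a + 555b = 259.6;  TP3−TP1: −836a + 381b = 639.7.
Solving gives a = −0.78005, b = −0.03261.
Unit vector along 200° is (sin 200°, cos 200°) = (-0.3420, -0.9397).
Slope in that direction = a·(-0.3420) + b·(-0.9397) = 0.29744.
Apparent dip = arctan|0.29744| = 16.56° (true dip is 38.0°, so apparent ≤ true as expected).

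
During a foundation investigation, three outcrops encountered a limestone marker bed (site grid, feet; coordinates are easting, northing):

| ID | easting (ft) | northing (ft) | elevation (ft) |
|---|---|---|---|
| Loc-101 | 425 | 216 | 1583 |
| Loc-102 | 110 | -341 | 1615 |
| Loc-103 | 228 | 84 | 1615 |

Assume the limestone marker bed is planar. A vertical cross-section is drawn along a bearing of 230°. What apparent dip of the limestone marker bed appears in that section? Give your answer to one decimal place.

6.7°

Let the plane be z = a·easting + b·northing + c.
Loc-102−Loc-101: −315a − 557b = 32;  Loc-103−Loc-101: −197a − 132b = 32.
Solving gives a = −0.19956, b = 0.05541.
Unit vector along 230° is (sin 230°, cos 230°) = (-0.7660, -0.6428).
Slope in that direction = a·(-0.7660) + b·(-0.6428) = 0.11726.
Apparent dip = arctan|0.11726| = 6.7° (true dip is 11.7°, so apparent ≤ true as expected).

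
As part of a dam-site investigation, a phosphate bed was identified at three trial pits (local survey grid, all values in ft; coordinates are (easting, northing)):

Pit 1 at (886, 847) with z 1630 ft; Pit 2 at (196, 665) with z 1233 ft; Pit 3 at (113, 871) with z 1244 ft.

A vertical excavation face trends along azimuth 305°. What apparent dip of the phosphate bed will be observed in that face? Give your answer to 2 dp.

Two edge vectors: Pit 1→Pit 2 = (-690, -182, -397), Pit 1→Pit 3 = (-773, 24, -386).
Normal n = (Pit 1→Pit 2) × (Pit 1→Pit 3) = (79780, 40541, -157246).
So ∂z/∂E = −n_x/n_z = 0.50736 and ∂z/∂N = −n_y/n_z = 0.25782.
Unit vector along 305° is (sin 305°, cos 305°) = (-0.8192, 0.5736).
Slope in that direction = a·(-0.8192) + b·(0.5736) = −0.26772.
Apparent dip = arctan|0.26772| = 14.99° (true dip is 29.6°, so apparent ≤ true as expected).

14.99°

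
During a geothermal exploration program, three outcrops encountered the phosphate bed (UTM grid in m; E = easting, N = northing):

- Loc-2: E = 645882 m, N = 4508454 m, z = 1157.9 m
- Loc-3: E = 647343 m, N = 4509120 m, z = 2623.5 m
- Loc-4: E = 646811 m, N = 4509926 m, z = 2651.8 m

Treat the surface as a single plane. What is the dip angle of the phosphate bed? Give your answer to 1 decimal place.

Two edge vectors: Loc-2→Loc-3 = (1461, 666, 1465.6), Loc-2→Loc-4 = (929, 1472, 1493.9).
Normal n = (Loc-2→Loc-3) × (Loc-2→Loc-4) = (-1162425.8, -821045.5, 1531878).
So ∂z/∂E = −n_x/n_z = 0.75882 and ∂z/∂N = −n_y/n_z = 0.53597.
Gradient magnitude |∇z| = √(a² + b²) = √(0.57581 + 0.28727) = 0.92902.
True dip = arctan(0.92902) = 42.9°, dipping toward SW (azimuth ≈ 235°).

42.9°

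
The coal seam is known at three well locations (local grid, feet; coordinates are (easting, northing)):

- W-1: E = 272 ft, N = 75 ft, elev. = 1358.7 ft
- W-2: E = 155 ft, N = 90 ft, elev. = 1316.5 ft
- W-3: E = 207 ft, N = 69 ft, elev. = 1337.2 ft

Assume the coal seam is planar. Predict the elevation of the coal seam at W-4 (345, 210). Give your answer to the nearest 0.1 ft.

Two edge vectors: W-1→W-2 = (-117, 15, -42.2), W-1→W-3 = (-65, -6, -21.5).
Normal n = (W-1→W-2) × (W-1→W-3) = (-575.7, 227.5, 1677).
So ∂z/∂E = −n_x/n_z = 0.34329 and ∂z/∂N = −n_y/n_z = −0.13566.
Intercept c from W-1: 1358.7 − 93.38 + 10.17 = 1275.50.
At (345, 210): z = 118.4 − 28.5 + 1275.50 = 1365.4 ft.

1365.4 ft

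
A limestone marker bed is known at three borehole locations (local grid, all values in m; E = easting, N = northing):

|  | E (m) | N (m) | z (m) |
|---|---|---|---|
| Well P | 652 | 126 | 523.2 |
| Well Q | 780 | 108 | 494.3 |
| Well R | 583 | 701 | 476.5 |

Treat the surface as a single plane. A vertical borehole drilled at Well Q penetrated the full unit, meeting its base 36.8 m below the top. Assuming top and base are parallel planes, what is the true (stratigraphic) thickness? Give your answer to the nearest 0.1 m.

35.6 m

Two edge vectors: Well P→Well Q = (128, -18, -28.9), Well P→Well R = (-69, 575, -46.7).
Normal n = (Well P→Well Q) × (Well P→Well R) = (17458.1, 7971.7, 72358).
So ∂z/∂E = −n_x/n_z = −0.24127 and ∂z/∂N = −n_y/n_z = −0.11017.
|∇z| = √(a²+b²) = 0.26524, so dip δ = arctan(0.26524) = 14.85°.
True thickness = vertical thickness × cos δ = 36.8 × cos 14.85° = 35.6 m.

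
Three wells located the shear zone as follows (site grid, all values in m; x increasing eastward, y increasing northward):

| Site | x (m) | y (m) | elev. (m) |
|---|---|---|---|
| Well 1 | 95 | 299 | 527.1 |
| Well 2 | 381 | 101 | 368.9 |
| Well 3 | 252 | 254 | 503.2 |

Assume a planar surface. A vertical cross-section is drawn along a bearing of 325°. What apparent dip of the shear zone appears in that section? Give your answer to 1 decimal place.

Let the plane be z = a·x + b·y + c.
Well 2−Well 1: 286a − 198b = −158.2;  Well 3−Well 1: 157a − 45b = −23.9.
Solving gives a = 0.13103, b = 0.98825.
Unit vector along 325° is (sin 325°, cos 325°) = (-0.5736, 0.8192).
Slope in that direction = a·(-0.5736) + b·(0.8192) = 0.73437.
Apparent dip = arctan|0.73437| = 36.3° (true dip is 44.9°, so apparent ≤ true as expected).

36.3°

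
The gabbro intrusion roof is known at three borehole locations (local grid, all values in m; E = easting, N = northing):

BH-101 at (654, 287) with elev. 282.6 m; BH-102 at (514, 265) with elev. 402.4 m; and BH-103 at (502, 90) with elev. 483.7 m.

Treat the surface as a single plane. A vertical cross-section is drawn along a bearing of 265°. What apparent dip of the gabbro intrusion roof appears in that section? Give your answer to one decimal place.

Let the plane be z = a·E + b·N + c.
BH-102−BH-101: −140a − 22b = 119.8;  BH-103−BH-101: −152a − 197b = 201.1.
Solving gives a = −0.79124, b = −0.41032.
Unit vector along 265° is (sin 265°, cos 265°) = (-0.9962, -0.0872).
Slope in that direction = a·(-0.9962) + b·(-0.0872) = 0.82399.
Apparent dip = arctan|0.82399| = 39.5° (true dip is 41.7°, so apparent ≤ true as expected).

39.5°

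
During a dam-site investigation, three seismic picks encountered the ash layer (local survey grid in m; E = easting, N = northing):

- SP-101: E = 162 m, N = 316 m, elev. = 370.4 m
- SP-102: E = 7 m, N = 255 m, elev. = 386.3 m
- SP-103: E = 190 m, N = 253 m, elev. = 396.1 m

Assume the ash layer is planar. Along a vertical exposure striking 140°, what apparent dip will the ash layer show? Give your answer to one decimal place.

18.1°

Let the plane be z = a·E + b·N + c.
SP-102−SP-101: −155a − 61b = 15.9;  SP-103−SP-101: 28a − 63b = 25.7.
Solving gives a = 0.04933, b = −0.38601.
Unit vector along 140° is (sin 140°, cos 140°) = (0.6428, -0.7660).
Slope in that direction = a·(0.6428) + b·(-0.7660) = 0.32741.
Apparent dip = arctan|0.32741| = 18.1° (true dip is 21.3°, so apparent ≤ true as expected).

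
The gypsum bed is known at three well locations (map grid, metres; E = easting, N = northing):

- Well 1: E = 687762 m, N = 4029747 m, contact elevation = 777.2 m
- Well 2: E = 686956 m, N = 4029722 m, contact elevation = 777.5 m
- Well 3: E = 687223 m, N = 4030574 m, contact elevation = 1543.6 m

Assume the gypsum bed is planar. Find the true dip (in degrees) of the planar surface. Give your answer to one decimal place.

Let the plane be z = a·E + b·N + c.
Well 2−Well 1: −806a − 25b = 0.3;  Well 3−Well 1: −539a + 827b = 766.4.
Solving gives a = −0.02854, b = 0.90812.
Gradient magnitude |∇z| = √(a² + b²) = √(0.00081 + 0.82469) = 0.90857.
True dip = arctan(0.90857) = 42.3°, dipping toward S (azimuth ≈ 178°).

42.3°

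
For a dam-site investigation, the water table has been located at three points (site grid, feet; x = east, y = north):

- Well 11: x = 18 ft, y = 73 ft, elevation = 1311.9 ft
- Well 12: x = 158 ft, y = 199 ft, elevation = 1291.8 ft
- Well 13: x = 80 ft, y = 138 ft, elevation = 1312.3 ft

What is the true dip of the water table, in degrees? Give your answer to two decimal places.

Let the plane be z = a·x + b·y + c.
Well 12−Well 11: 140a + 126b = −20.1;  Well 13−Well 11: 62a + 65b = 0.4.
Solving gives a = −1.05349, b = 1.01102.
Gradient magnitude |∇z| = √(a² + b²) = √(1.10985 + 1.02217) = 1.46014.
True dip = arctan(1.46014) = 55.59°, dipping toward SE (azimuth ≈ 134°).

55.59°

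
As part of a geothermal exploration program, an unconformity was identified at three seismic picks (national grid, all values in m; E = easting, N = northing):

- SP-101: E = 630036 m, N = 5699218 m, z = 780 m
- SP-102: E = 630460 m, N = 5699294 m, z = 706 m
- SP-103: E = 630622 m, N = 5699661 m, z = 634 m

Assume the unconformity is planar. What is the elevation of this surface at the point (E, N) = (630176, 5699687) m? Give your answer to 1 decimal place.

698.1 m

Let the plane be z = a·E + b·N + c.
SP-102−SP-101: 424a + 76b = −74;  SP-103−SP-101: 586a + 443b = −146.
Solving gives a = −0.151337092, b = −0.129382537.
Then c = 780 − a·630036 − b·5699218 = 833507.10.
At (630176, 5699687): z = −95369.0 − 737440.0 + 833507.10 = 698.1 m.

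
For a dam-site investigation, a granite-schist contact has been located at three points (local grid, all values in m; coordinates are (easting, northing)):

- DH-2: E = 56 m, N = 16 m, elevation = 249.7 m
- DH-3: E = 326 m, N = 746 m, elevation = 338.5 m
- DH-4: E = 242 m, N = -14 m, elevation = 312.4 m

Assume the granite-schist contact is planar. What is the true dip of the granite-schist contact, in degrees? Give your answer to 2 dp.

18.61°

Let the plane be z = a·E + b·N + c.
DH-3−DH-2: 270a + 730b = 88.8;  DH-4−DH-2: 186a − 30b = 62.7.
Solving gives a = 0.33663, b = −0.00286.
Gradient magnitude |∇z| = √(a² + b²) = √(0.11332 + 0.00001) = 0.33665.
True dip = arctan(0.33665) = 18.61°, dipping toward W (azimuth ≈ 270°).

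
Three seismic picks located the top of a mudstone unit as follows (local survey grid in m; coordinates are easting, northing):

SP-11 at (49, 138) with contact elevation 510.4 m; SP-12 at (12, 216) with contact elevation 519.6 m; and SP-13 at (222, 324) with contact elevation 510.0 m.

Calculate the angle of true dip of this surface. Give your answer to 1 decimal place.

6.6°

Two edge vectors: SP-11→SP-12 = (-37, 78, 9.2), SP-11→SP-13 = (173, 186, -0.4).
Normal n = (SP-11→SP-12) × (SP-11→SP-13) = (-1742.4, 1576.8, -20376).
So ∂z/∂easting = −n_x/n_z = −0.08551 and ∂z/∂northing = −n_y/n_z = 0.07739.
Gradient magnitude |∇z| = √(a² + b²) = √(0.00731 + 0.00599) = 0.11533.
True dip = arctan(0.11533) = 6.6°, dipping toward SE (azimuth ≈ 132°).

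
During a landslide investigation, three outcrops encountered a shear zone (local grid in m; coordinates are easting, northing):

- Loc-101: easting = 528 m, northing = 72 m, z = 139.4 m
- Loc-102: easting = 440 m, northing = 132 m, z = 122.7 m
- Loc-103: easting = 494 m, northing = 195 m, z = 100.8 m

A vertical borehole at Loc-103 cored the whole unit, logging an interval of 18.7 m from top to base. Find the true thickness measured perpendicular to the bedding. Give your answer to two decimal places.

Let the plane be z = a·easting + b·northing + c.
Loc-102−Loc-101: −88a + 60b = −16.7;  Loc-103−Loc-101: −34a + 123b = −38.6.
Solving gives a = −0.02982, b = −0.32206.
|∇z| = √(a²+b²) = 0.32344, so dip δ = arctan(0.32344) = 17.92°.
True thickness = vertical thickness × cos δ = 18.7 × cos 17.92° = 17.79 m.

17.79 m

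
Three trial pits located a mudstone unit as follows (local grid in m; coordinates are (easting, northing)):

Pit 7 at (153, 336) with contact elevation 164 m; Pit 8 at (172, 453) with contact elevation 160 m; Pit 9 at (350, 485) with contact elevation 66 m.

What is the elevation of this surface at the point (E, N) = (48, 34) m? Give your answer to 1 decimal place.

Let the plane be z = a·E + b·N + c.
Pit 8−Pit 7: 19a + 117b = −4;  Pit 9−Pit 7: 197a + 149b = −98.
Solving gives a = −0.53764, b = 0.05312.
Then c = 164 − a·153 − b·336 = 228.41.
At (48, 34): z = −25.8 + 1.8 + 228.41 = 204.4 m.

204.4 m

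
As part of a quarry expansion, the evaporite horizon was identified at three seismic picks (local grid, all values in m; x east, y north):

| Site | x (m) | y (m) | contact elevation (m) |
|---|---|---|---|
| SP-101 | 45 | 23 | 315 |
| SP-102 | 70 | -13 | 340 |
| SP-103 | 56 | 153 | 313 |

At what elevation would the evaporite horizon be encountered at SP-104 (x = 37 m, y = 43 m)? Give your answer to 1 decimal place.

Let the plane be z = a·x + b·y + c.
SP-102−SP-101: 25a − 36b = 25;  SP-103−SP-101: 11a + 130b = −2.
Solving gives a = 0.87164, b = −0.08914.
Then c = 315 − a·45 − b·23 = 277.83.
At (37, 43): z = 32.3 − 3.8 + 277.83 = 306.2 m.

306.2 m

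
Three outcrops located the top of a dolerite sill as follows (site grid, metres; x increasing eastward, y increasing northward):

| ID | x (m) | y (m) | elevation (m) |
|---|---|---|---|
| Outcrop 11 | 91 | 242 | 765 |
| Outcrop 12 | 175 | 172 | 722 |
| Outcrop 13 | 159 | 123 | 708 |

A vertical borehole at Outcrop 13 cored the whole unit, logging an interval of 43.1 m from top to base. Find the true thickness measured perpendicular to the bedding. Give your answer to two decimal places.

Two edge vectors: Outcrop 11→Outcrop 12 = (84, -70, -43), Outcrop 11→Outcrop 13 = (68, -119, -57).
Normal n = (Outcrop 11→Outcrop 12) × (Outcrop 11→Outcrop 13) = (-1127, 1864, -5236).
So ∂z/∂x = −n_x/n_z = −0.21524 and ∂z/∂y = −n_y/n_z = 0.35600.
|∇z| = √(a²+b²) = 0.41601, so dip δ = arctan(0.41601) = 22.59°.
True thickness = vertical thickness × cos δ = 43.1 × cos 22.59° = 39.79 m.

39.79 m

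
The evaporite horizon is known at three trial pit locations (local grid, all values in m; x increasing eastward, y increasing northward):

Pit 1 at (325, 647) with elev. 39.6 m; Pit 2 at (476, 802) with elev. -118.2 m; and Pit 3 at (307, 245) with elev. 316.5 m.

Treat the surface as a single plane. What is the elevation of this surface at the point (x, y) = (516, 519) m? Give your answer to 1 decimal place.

58.1 m

Two edge vectors: Pit 1→Pit 2 = (151, 155, -157.8), Pit 1→Pit 3 = (-18, -402, 276.9).
Normal n = (Pit 1→Pit 2) × (Pit 1→Pit 3) = (-20516.1, -38971.5, -57912).
So ∂z/∂x = −n_x/n_z = −0.35426 and ∂z/∂y = −n_y/n_z = −0.67294.
Intercept c from Pit 1: 39.6 + 115.14 + 435.39 = 590.13.
At (516, 519): z = −182.8 − 349.3 + 590.13 = 58.1 m.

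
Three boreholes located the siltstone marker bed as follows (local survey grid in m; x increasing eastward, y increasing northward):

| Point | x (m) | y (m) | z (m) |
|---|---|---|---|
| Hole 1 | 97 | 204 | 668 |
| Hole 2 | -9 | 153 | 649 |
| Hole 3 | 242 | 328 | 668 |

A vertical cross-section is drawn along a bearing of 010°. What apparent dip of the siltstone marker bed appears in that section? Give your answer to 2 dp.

21.84°

Two edge vectors: Hole 1→Hole 2 = (-106, -51, -19), Hole 1→Hole 3 = (145, 124, 0).
Normal n = (Hole 1→Hole 2) × (Hole 1→Hole 3) = (2356, -2755, -5749).
So ∂z/∂x = −n_x/n_z = 0.40981 and ∂z/∂y = −n_y/n_z = −0.47921.
Unit vector along 010° is (sin 10°, cos 10°) = (0.1736, 0.9848).
Slope in that direction = a·(0.1736) + b·(0.9848) = −0.40077.
Apparent dip = arctan|0.40077| = 21.84° (true dip is 32.2°, so apparent ≤ true as expected).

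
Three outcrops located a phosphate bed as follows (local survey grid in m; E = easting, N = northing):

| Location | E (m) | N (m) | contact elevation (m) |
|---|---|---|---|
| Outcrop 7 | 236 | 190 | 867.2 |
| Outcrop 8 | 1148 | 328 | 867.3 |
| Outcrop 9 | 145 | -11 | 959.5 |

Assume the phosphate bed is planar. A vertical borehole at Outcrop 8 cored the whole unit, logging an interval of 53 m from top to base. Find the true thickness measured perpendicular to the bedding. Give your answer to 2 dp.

Two edge vectors: Outcrop 7→Outcrop 8 = (912, 138, 0.1), Outcrop 7→Outcrop 9 = (-91, -201, 92.3).
Normal n = (Outcrop 7→Outcrop 8) × (Outcrop 7→Outcrop 9) = (12757.5, -84186.7, -170754).
So ∂z/∂E = −n_x/n_z = 0.07471 and ∂z/∂N = −n_y/n_z = −0.49303.
|∇z| = √(a²+b²) = 0.49866, so dip δ = arctan(0.49866) = 26.50°.
True thickness = vertical thickness × cos δ = 53 × cos 26.50° = 47.43 m.

47.43 m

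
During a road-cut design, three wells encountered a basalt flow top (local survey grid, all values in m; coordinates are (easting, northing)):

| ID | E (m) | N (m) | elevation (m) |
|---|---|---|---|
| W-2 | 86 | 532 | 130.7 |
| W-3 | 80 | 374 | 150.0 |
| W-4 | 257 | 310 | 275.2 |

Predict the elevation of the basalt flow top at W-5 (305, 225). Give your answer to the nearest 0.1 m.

Let the plane be z = a·E + b·N + c.
W-3−W-2: −6a − 158b = 19.3;  W-4−W-2: 171a − 222b = 144.5.
Solving gives a = 0.65419, b = −0.14699.
Then c = 130.7 − a·86 − b·532 = 152.64.
At (305, 225): z = 199.5 − 33.1 + 152.64 = 319.1 m.

319.1 m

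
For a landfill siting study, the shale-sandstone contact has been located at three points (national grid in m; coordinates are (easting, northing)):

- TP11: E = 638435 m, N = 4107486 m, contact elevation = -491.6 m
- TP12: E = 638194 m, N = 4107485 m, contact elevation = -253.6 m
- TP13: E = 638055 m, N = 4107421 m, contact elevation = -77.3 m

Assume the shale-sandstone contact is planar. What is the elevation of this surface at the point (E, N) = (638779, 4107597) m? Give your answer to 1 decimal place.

Let the plane be z = a·E + b·N + c.
TP12−TP11: −241a − 1b = 238;  TP13−TP11: −380a − 65b = 414.3.
Solving gives a = −0.984998364, b = −0.615394177.
Then c = -491.6 − a·638435 − b·4107486 = 3156088.80.
At (638779, 4107597): z = −629196.3 − 2527791.3 + 3156088.80 = -898.7 m.

-898.7 m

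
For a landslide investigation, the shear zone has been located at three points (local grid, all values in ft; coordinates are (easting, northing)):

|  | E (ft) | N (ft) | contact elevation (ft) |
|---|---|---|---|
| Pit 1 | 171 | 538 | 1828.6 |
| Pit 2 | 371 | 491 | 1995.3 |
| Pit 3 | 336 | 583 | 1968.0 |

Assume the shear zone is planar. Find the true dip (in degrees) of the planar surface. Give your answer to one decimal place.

40.0°

Let the plane be z = a·E + b·N + c.
Pit 2−Pit 1: 200a − 47b = 166.7;  Pit 3−Pit 1: 165a + 45b = 139.4.
Solving gives a = 0.83875, b = 0.02235.
Gradient magnitude |∇z| = √(a² + b²) = √(0.70351 + 0.00050) = 0.83905.
True dip = arctan(0.83905) = 40.0°, dipping toward W (azimuth ≈ 268°).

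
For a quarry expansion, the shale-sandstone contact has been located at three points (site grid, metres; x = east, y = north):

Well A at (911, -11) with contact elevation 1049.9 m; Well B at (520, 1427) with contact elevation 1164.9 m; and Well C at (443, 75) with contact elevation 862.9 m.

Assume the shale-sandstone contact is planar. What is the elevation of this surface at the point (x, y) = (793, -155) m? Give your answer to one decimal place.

969.9 m

Let the plane be z = a·x + b·y + c.
Well B−Well A: −391a + 1438b = 115;  Well C−Well A: −468a + 86b = −187.
Solving gives a = 0.436056, b = 0.198538.
Then c = 1049.9 − a·911 − b·-11 = 654.84.
At (793, -155): z = 345.8 − 30.8 + 654.84 = 969.9 m.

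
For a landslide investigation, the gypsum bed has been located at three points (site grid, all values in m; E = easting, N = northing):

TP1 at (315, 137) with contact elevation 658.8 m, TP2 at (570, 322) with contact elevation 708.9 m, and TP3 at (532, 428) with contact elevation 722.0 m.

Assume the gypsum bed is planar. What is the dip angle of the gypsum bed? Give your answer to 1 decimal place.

Let the plane be z = a·E + b·N + c.
TP2−TP1: 255a + 185b = 50.1;  TP3−TP1: 217a + 291b = 63.2.
Solving gives a = 0.08477, b = 0.15397.
Gradient magnitude |∇z| = √(a² + b²) = √(0.00719 + 0.02371) = 0.17576.
True dip = arctan(0.17576) = 10.0°, dipping toward SSW (azimuth ≈ 209°).

10.0°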